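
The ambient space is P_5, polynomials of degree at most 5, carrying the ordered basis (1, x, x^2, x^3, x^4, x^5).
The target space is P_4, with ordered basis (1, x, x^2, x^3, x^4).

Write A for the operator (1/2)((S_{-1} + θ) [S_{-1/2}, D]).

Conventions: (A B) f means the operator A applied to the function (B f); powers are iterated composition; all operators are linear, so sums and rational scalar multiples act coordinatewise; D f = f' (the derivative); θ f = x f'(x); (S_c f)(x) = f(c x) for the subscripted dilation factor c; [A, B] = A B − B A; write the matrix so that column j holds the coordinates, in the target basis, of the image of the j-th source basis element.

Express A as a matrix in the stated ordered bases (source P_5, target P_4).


image of 1: 0
image of x: 3/4
image of x^2: 0
image of x^3: (27/16)x^2
image of x^4: -(3/4)x^3
image of x^5: (75/64)x^4
each image's coordinates form column j of the matrix

the matrix is [[0, 3/4, 0, 0, 0, 0]; [0, 0, 0, 0, 0, 0]; [0, 0, 0, 27/16, 0, 0]; [0, 0, 0, 0, -3/4, 0]; [0, 0, 0, 0, 0, 75/64]] (rows listed top to bottom)


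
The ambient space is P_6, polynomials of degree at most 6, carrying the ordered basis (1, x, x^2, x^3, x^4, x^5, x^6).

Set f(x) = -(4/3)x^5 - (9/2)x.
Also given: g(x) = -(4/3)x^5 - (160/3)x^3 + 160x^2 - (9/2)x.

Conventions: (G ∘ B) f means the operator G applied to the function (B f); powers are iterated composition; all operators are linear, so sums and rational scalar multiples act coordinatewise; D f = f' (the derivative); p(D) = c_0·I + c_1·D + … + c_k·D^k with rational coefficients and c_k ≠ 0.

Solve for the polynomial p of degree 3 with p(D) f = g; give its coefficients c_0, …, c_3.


D^0 f = -(4/3)x^5 - (9/2)x
D^1 f = -(20/3)x^4 - 9/2
D^2 f = -(80/3)x^3
D^3 f = -80x^2
matching coefficients of g against c_0 f + c_1 Df + … from the top degree down determines the c_i
solution: c_0 = 1, c_1 = 0, c_2 = 2, c_3 = -2

c_0 = 1, c_1 = 0, c_2 = 2, c_3 = -2


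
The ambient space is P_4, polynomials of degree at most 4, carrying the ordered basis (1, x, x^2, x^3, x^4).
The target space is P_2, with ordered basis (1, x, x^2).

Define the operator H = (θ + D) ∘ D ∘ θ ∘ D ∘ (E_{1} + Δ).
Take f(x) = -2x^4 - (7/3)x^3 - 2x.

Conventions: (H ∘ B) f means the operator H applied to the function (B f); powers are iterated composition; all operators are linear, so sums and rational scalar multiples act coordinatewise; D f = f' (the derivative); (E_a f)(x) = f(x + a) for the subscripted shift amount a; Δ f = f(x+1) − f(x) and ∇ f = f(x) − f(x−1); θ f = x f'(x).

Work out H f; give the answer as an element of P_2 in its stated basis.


g(x) = -144x^2 - 364x - 220

E_{1} f = -2x^4 - (31/3)x^3 - 19x^2 - 17x - 19/3
Δ f = -8x^3 - 19x^2 - 15x - 19/3
(E_{1} + Δ) f = -2x^4 - (55/3)x^3 - 38x^2 - 32x - 38/3
D (E_{1} + Δ) f = -8x^3 - 55x^2 - 76x - 32
θ D (E_{1} + Δ) f = -24x^3 - 110x^2 - 76x
D θ D (E_{1} + Δ) f = -72x^2 - 220x - 76
θ (D ∘ θ ∘ D) (E_{1} + Δ) f = -144x^2 - 220x
D (D ∘ θ ∘ D) (E_{1} + Δ) f = -144x - 220
(θ + D) (D ∘ θ ∘ D) (E_{1} + Δ) f = -144x^2 - 364x - 220


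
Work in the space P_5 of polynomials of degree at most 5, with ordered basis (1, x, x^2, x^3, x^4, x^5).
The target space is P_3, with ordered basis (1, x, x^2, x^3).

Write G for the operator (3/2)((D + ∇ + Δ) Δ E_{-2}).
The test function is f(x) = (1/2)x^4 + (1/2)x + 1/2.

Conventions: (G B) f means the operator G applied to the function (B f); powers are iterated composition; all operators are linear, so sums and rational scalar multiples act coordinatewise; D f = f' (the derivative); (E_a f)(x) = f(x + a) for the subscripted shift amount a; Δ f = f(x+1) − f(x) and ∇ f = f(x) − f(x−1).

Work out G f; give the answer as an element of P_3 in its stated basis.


g(x) = 27x^2 - 81x + 69

E_{-2} f = (1/2)x^4 - 4x^3 + 12x^2 - (31/2)x + 15/2
Δ E_{-2} f = 2x^3 - 9x^2 + 14x - 7
D (Δ E_{-2}) f = 6x^2 - 18x + 14
∇ (Δ E_{-2}) f = 6x^2 - 24x + 25
Δ (Δ E_{-2}) f = 6x^2 - 12x + 7
(D + ∇ + Δ) (Δ E_{-2}) f = 18x^2 - 54x + 46
((3/2)((D + ∇ + Δ) Δ E_{-2})) f = 27x^2 - 81x + 69


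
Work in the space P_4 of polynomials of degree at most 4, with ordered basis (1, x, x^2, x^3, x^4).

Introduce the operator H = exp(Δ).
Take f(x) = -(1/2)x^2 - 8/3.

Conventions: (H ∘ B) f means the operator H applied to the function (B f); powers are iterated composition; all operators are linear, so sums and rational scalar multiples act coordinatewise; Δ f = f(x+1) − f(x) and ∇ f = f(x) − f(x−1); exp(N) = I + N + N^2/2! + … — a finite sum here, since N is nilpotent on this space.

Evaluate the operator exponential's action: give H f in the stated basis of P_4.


the image equals g(x) = -(1/2)x^2 - x - 11/3

order-1 term: -x - 1/2
order-2 term: -1/2
the series for exp(Δ) f terminates at order 2
exp(Δ) f = -(1/2)x^2 - x - 11/3


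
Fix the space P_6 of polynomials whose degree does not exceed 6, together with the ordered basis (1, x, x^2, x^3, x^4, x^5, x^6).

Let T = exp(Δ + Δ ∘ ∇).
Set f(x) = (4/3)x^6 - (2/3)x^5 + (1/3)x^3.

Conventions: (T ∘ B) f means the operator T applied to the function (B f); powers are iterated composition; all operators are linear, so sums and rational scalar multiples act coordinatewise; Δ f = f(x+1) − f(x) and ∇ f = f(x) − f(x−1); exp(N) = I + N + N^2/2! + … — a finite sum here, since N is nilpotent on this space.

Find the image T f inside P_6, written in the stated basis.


g(x) = (4/3)x^6 + (22/3)x^5 + (230/3)x^4 + 267x^3 + (2963/3)x^2 + (4810/3)x + 1529

order-1 term: 8x^5 + (170/3)x^4 + (20/3)x^3 + (163/3)x^2 + x + 11/3
order-2 term: 20x^4 + (700/3)x^3 + 560x^2 + (773/3)x + 523/3
order-3 term: (80/3)x^3 + (1060/3)x^2 + 1100x + 2231/3
order-4 term: 20x^2 + (710/3)x + 1640/3
order-5 term: 8x + 178/3
order-6 term: 4/3
the series for exp(Δ + Δ ∘ ∇) f terminates at order 6
exp(Δ + Δ ∘ ∇) f = (4/3)x^6 + (22/3)x^5 + (230/3)x^4 + 267x^3 + (2963/3)x^2 + (4810/3)x + 1529


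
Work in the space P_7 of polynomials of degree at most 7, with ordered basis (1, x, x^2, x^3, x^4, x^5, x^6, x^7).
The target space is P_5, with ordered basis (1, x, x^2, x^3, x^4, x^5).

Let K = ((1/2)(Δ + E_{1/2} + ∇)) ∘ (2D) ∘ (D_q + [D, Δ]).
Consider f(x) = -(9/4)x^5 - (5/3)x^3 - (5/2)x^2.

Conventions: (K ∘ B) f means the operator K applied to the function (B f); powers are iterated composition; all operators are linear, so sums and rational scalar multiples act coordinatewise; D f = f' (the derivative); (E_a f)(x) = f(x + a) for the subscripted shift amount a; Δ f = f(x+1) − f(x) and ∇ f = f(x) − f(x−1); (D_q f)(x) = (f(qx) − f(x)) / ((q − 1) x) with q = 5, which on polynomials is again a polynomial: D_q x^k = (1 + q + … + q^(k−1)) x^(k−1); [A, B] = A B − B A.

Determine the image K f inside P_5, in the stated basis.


D_q f = -(7029/4)x^4 - (155/3)x^2 - 15x
Δ f = -(45/4)x^4 - (45/2)x^3 - (55/2)x^2 - (85/4)x - 77/12
D Δ f = -45x^3 - (135/2)x^2 - 55x - 85/4
D f = -(45/4)x^4 - 5x^2 - 5x
Δ D f = -45x^3 - (135/2)x^2 - 55x - 85/4
[D, Δ] f = 0
(D_q + [D, Δ]) f = -(7029/4)x^4 - (155/3)x^2 - 15x
D (D_q + [D, Δ]) f = -7029x^3 - (310/3)x - 15
(2D) (D_q + [D, Δ]) f = -14058x^3 - (620/3)x - 30
Δ (2D) (D_q + [D, Δ]) f = -42174x^2 - 42174x - 42794/3
E_{1/2} (2D) (D_q + [D, Δ]) f = -14058x^3 - 21087x^2 - (64501/6)x - 22687/12
∇ (2D) (D_q + [D, Δ]) f = -42174x^2 + 42174x - 42794/3
(Δ + E_{1/2} + ∇) (2D) (D_q + [D, Δ]) f = -14058x^3 - 105435x^2 - (64501/6)x - 365039/12
((1/2)(Δ + E_{1/2} + ∇)) (2D) (D_q + [D, Δ]) f = -7029x^3 - (105435/2)x^2 - (64501/12)x - 365039/24

g(x) = -7029x^3 - (105435/2)x^2 - (64501/12)x - 365039/24


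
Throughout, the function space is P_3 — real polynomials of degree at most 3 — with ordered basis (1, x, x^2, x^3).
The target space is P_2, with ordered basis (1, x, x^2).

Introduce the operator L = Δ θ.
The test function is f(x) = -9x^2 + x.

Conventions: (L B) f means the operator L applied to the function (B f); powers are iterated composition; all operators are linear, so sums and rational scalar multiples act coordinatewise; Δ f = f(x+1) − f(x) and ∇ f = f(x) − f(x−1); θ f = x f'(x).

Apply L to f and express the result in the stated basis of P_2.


θ f = -18x^2 + x
Δ θ f = -36x - 17

the result is g(x) = -36x - 17


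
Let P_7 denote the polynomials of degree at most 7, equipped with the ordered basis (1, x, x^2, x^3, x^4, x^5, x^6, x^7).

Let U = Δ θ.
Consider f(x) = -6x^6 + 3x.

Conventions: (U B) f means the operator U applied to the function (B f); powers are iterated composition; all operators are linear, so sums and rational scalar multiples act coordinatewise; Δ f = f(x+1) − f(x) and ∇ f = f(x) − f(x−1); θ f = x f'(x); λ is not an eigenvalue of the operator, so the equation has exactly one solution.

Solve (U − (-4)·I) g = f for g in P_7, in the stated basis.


the result is g(x) = -(3/2)x^6 + (27/2)x^5 - (405/8)x^4 + (315/4)x^3 - (135/16)x^2 - (291/8)x - 39/4

write g with unknown coordinates in the stated basis and equate coefficients in (U − (-4)·I) g = f
solving from the highest basis element down gives g = -(3/2)x^6 + (27/2)x^5 - (405/8)x^4 + (315/4)x^3 - (135/16)x^2 - (291/8)x - 39/4
check: U g = -54x^5 + (405/2)x^4 - 315x^3 + (135/4)x^2 + (297/2)x + 39
so U g − (-4)·g = -6x^6 + 3x = f ✓


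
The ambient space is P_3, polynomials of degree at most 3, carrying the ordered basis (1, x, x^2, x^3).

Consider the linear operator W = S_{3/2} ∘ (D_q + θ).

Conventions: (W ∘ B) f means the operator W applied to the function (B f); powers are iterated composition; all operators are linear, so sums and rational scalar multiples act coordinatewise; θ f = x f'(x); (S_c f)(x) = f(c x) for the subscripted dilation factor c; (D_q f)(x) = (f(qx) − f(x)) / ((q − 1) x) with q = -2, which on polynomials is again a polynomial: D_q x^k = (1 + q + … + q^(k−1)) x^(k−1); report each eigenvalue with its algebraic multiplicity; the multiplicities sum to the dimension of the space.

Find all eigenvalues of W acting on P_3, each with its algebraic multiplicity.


λ = 0 (multiplicity 1), λ = 3/2 (multiplicity 1), λ = 9/2 (multiplicity 1), λ = 81/8 (multiplicity 1)

image of 1: 0
image of x: (3/2)x + 1
image of x^2: (9/2)x^2 - (3/2)x
image of x^3: (81/8)x^3 + (27/4)x^2
the matrix is upper triangular; its diagonal is (0, 3/2, 9/2, 81/8)
for a triangular matrix the eigenvalues are the diagonal entries, with algebraic multiplicity their repetition count


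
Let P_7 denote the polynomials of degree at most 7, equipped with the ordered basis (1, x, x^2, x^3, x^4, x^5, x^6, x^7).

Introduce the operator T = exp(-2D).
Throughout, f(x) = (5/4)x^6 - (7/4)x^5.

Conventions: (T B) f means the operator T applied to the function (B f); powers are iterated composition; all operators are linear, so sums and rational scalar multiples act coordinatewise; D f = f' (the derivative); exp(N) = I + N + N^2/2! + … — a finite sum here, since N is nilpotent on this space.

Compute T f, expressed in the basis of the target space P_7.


order-1 term: -15x^5 + (35/2)x^4
order-2 term: 75x^4 - 70x^3
order-3 term: -200x^3 + 140x^2
order-4 term: 300x^2 - 140x
order-5 term: -240x + 56
order-6 term: 80
the series for exp(-2D) f terminates at order 6
exp(-2D) f = (5/4)x^6 - (67/4)x^5 + (185/2)x^4 - 270x^3 + 440x^2 - 380x + 136

g(x) = (5/4)x^6 - (67/4)x^5 + (185/2)x^4 - 270x^3 + 440x^2 - 380x + 136


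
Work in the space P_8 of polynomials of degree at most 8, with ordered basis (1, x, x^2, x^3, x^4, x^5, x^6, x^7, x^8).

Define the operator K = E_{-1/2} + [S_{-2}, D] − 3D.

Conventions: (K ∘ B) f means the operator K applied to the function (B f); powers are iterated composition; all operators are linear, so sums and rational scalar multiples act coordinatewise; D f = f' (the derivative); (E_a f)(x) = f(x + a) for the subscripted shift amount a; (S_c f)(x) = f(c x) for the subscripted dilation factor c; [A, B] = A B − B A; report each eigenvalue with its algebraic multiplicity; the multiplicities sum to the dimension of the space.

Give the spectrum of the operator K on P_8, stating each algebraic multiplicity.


λ = 1 (multiplicity 9)

image of 1: 1
image of x: x - 1/2
image of x^2: x^2 - 19x + 1/4
image of x^3: x^3 + (51/2)x^2 + (3/4)x - 1/8
image of x^4: x^4 - 110x^3 + (3/2)x^2 - (1/2)x + 1/16
image of x^5: x^5 + (445/2)x^4 + (5/2)x^3 - (5/4)x^2 + (5/16)x - 1/32
image of x^6: x^6 - 597x^5 + (15/4)x^4 - (5/2)x^3 + (15/16)x^2 - (3/16)x + 1/64
image of x^7: x^7 + (2639/2)x^6 + (21/4)x^5 - (35/8)x^4 + (35/16)x^3 - (21/32)x^2 + (7/64)x - 1/128
image of x^8: x^8 - 3100x^7 + 7x^6 - 7x^5 + (35/8)x^4 - (7/4)x^3 + (7/16)x^2 - (1/16)x + 1/256
the matrix is upper triangular; its diagonal is (1, 1, 1, 1, 1, 1, 1, 1, 1)
for a triangular matrix the eigenvalues are the diagonal entries, with algebraic multiplicity their repetition count


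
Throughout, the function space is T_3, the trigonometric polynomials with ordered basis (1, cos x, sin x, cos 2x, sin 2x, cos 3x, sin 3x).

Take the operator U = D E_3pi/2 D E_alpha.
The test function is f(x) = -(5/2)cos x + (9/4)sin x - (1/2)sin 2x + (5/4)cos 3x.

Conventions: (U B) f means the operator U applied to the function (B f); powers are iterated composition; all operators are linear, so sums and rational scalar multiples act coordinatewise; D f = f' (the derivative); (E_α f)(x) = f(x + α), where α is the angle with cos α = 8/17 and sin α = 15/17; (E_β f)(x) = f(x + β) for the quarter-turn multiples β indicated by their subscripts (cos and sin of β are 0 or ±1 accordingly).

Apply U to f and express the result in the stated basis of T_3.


E_alpha f = (55/68)cos x + (111/34)sin x - (120/289)cos 2x + (161/578)sin 2x - (6110/4913)cos 3x + (2475/19652)sin 3x
D E_alpha f = (111/34)cos x - (55/68)sin x + (161/289)cos 2x + (240/289)sin 2x + (7425/19652)cos 3x + (18330/4913)sin 3x
E_3pi/2 D E_alpha f = (55/68)cos x + (111/34)sin x - (161/289)cos 2x - (240/289)sin 2x + (18330/4913)cos 3x - (7425/19652)sin 3x
D (E_3pi/2 D E_alpha) f = (111/34)cos x - (55/68)sin x - (480/289)cos 2x + (322/289)sin 2x - (22275/19652)cos 3x - (54990/4913)sin 3x

the result is g(x) = (111/34)cos x - (55/68)sin x - (480/289)cos 2x + (322/289)sin 2x - (22275/19652)cos 3x - (54990/4913)sin 3x


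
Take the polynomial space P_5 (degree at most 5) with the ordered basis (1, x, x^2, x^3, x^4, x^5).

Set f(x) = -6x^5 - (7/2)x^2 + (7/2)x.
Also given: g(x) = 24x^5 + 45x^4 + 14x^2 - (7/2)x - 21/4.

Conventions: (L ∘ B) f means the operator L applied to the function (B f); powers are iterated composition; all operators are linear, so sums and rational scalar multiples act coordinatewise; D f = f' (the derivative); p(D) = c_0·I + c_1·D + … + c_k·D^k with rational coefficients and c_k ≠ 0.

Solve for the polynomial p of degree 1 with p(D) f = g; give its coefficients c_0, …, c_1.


D^0 f = -6x^5 - (7/2)x^2 + (7/2)x
D^1 f = -30x^4 - 7x + 7/2
matching coefficients of g against c_0 f + c_1 Df + … from the top degree down determines the c_i
solution: c_0 = -4, c_1 = -3/2

c_0 = -4, c_1 = -3/2


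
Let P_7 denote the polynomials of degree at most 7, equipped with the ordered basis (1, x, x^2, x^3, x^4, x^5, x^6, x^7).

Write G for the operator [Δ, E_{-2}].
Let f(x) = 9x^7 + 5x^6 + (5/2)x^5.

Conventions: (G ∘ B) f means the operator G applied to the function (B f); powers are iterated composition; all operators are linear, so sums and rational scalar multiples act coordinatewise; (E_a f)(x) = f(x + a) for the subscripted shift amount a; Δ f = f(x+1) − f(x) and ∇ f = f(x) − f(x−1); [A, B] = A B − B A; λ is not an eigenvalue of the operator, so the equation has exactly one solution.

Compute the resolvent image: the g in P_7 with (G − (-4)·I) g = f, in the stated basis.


write g with unknown coordinates in the stated basis and equate coefficients in (G − (-4)·I) g = f
solving from the highest basis element down gives g = (9/4)x^7 + (5/4)x^6 + (5/8)x^5
check: G g = 0
so G g − (-4)·g = 9x^7 + 5x^6 + (5/2)x^5 = f ✓

g(x) = (9/4)x^7 + (5/4)x^6 + (5/8)x^5


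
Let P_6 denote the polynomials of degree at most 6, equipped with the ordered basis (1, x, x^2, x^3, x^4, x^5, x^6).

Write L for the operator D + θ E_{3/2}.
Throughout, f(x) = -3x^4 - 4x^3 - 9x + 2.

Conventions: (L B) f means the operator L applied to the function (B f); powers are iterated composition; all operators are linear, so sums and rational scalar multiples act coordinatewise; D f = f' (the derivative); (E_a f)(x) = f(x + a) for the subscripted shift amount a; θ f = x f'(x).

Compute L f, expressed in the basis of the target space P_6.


g(x) = -12x^4 - 78x^3 - 129x^2 - (153/2)x - 9

D f = -12x^3 - 12x^2 - 9
E_{3/2} f = -3x^4 - 22x^3 - (117/2)x^2 - (153/2)x - 643/16
θ E_{3/2} f = -12x^4 - 66x^3 - 117x^2 - (153/2)x
(D + θ E_{3/2}) f = -12x^4 - 78x^3 - 129x^2 - (153/2)x - 9


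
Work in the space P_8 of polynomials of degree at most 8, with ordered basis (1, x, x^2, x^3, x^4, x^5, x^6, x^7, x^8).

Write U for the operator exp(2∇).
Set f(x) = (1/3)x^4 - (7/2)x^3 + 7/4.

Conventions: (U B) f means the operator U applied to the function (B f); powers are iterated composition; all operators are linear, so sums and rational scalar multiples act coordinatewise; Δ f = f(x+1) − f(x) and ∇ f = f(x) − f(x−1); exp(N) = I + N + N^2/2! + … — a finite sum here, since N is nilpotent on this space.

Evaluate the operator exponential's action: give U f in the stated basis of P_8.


order-1 term: (8/3)x^3 - 25x^2 + (71/3)x - 23/3
order-2 term: 8x^2 - 58x + 154/3
order-3 term: (32/3)x - 44
order-4 term: 16/3
the series for exp(2∇) f terminates at order 4
exp(2∇) f = (1/3)x^4 - (5/6)x^3 - 17x^2 - (71/3)x + 27/4

the result is g(x) = (1/3)x^4 - (5/6)x^3 - 17x^2 - (71/3)x + 27/4


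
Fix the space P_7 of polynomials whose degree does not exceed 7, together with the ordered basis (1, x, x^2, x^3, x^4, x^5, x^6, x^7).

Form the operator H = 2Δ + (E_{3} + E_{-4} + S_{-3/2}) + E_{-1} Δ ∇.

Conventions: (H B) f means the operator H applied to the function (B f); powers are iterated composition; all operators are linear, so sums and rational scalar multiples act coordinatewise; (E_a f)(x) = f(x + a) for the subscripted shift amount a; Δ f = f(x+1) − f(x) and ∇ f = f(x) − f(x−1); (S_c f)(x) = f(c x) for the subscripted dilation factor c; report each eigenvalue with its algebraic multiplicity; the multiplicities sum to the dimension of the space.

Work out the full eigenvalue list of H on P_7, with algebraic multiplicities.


λ = -1931/128 (multiplicity 1), λ = -179/32 (multiplicity 1), λ = -11/8 (multiplicity 1), λ = 1/2 (multiplicity 1), λ = 3 (multiplicity 1), λ = 17/4 (multiplicity 1), λ = 113/16 (multiplicity 1), λ = 857/64 (multiplicity 1)

image of 1: 3
image of x: (1/2)x + 1
image of x^2: (17/4)x^2 + 2x + 29
image of x^3: -(11/8)x^3 + 3x^2 + 87x - 41
image of x^4: (113/16)x^4 + 4x^3 + 174x^2 - 164x + 353
image of x^5: -(179/32)x^5 + 5x^4 + 290x^3 - 410x^2 + 1765x - 809
image of x^6: (857/64)x^6 + 6x^5 + 435x^4 - 820x^3 + 5295x^2 - 4854x + 4889
image of x^7: -(1931/128)x^7 + 7x^6 + 609x^5 - 1435x^4 + 12355x^3 - 16989x^2 + 34223x - 14321
the matrix is upper triangular; its diagonal is (3, 1/2, 17/4, -11/8, 113/16, -179/32, 857/64, -1931/128)
for a triangular matrix the eigenvalues are the diagonal entries, with algebraic multiplicity their repetition count


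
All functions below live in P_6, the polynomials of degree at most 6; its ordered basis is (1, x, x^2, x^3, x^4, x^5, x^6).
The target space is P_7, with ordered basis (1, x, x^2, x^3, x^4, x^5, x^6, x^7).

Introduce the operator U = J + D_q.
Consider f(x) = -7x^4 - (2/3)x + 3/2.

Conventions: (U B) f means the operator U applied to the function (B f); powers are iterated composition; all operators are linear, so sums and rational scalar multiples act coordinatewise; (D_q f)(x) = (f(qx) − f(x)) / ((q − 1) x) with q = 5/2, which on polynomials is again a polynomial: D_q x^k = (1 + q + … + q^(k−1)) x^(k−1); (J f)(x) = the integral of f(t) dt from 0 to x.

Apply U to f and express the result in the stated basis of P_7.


J f = -(7/5)x^5 - (1/3)x^2 + (3/2)x
D_q f = -(1421/8)x^3 - 2/3
(J + D_q) f = -(7/5)x^5 - (1421/8)x^3 - (1/3)x^2 + (3/2)x - 2/3

the image equals g(x) = -(7/5)x^5 - (1421/8)x^3 - (1/3)x^2 + (3/2)x - 2/3


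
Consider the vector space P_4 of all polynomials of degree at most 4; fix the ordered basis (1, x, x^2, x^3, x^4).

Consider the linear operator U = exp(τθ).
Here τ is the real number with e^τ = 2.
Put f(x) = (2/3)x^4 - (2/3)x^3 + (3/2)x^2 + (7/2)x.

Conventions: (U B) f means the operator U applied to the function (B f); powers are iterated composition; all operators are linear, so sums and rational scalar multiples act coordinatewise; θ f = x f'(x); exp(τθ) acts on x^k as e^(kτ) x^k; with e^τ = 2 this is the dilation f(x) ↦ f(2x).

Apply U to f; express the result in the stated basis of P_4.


exp(τθ) x^k = e^(kτ) x^k; with e^τ = 2 this sends x^k to 2^k x^k
x ↦ 2 x
x^2 ↦ 4 x^2
x^3 ↦ 8 x^3
x^4 ↦ 16 x^4
applying this coordinatewise to f: exp(τθ) f = (32/3)x^4 - (16/3)x^3 + 6x^2 + 7x

the image equals g(x) = (32/3)x^4 - (16/3)x^3 + 6x^2 + 7x


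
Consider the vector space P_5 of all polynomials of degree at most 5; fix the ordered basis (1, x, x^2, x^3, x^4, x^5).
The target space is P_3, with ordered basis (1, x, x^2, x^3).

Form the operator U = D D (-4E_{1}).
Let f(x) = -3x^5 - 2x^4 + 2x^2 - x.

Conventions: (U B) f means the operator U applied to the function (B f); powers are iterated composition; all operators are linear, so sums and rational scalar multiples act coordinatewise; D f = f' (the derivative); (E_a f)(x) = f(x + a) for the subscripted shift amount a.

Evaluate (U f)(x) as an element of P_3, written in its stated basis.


the image equals g(x) = 240x^3 + 816x^2 + 912x + 320

E_{1} f = -3x^5 - 17x^4 - 38x^3 - 40x^2 - 20x - 4
(-4E_{1}) f = 12x^5 + 68x^4 + 152x^3 + 160x^2 + 80x + 16
D (-4E_{1}) f = 60x^4 + 272x^3 + 456x^2 + 320x + 80
D D (-4E_{1}) f = 240x^3 + 816x^2 + 912x + 320


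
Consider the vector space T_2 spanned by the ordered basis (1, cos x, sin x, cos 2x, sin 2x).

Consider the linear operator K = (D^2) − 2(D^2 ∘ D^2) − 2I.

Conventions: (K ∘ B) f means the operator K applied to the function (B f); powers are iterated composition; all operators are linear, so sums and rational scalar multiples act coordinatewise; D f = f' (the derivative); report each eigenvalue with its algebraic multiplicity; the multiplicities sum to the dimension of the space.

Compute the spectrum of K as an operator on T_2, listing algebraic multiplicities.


λ = -38 (multiplicity 2), λ = -5 (multiplicity 2), λ = -2 (multiplicity 1)

image of 1: -2
image of cos x: -5cos x
image of sin x: -5sin x
image of cos 2x: -38cos 2x
image of sin 2x: -38sin 2x
the matrix is diagonal; its diagonal is (-2, -5, -5, -38, -38)
for a triangular matrix the eigenvalues are the diagonal entries, with algebraic multiplicity their repetition count


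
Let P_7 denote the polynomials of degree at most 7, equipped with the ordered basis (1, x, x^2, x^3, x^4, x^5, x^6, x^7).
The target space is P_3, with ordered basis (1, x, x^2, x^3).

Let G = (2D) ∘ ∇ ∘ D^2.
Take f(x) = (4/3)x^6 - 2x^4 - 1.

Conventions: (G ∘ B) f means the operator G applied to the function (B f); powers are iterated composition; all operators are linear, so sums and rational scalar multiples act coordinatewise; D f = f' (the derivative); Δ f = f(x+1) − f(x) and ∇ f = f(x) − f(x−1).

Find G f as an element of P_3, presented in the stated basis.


g(x) = 960x^2 - 960x + 224

D f = 8x^5 - 8x^3
D D f = 40x^4 - 24x^2
∇ D^2 f = 160x^3 - 240x^2 + 112x - 16
D ∇ D^2 f = 480x^2 - 480x + 112
(2D) ∇ D^2 f = 960x^2 - 960x + 224


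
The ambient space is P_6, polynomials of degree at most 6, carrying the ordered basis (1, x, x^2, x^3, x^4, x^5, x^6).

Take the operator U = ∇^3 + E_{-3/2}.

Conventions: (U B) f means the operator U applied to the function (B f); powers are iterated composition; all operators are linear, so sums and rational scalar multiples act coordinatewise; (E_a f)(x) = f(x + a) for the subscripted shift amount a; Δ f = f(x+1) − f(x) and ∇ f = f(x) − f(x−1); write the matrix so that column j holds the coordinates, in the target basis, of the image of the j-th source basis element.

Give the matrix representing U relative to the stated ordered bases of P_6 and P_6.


image of 1: 1
image of x: x - 3/2
image of x^2: x^2 - 3x + 9/4
image of x^3: x^3 - (9/2)x^2 + (27/4)x + 21/8
image of x^4: x^4 - 6x^3 + (27/2)x^2 + (21/2)x - 495/16
image of x^5: x^5 - (15/2)x^4 + (45/2)x^3 + (105/4)x^2 - (2475/16)x + 4557/32
image of x^6: x^6 - 9x^5 + (135/4)x^4 + (105/2)x^3 - (7425/16)x^2 + (13671/16)x - 33831/64
each image's coordinates form column j of the matrix

the matrix is [[1, -3/2, 9/4, 21/8, -495/16, 4557/32, -33831/64]; [0, 1, -3, 27/4, 21/2, -2475/16, 13671/16]; [0, 0, 1, -9/2, 27/2, 105/4, -7425/16]; [0, 0, 0, 1, -6, 45/2, 105/2]; [0, 0, 0, 0, 1, -15/2, 135/4]; [0, 0, 0, 0, 0, 1, -9]; [0, 0, 0, 0, 0, 0, 1]] (rows listed top to bottom)


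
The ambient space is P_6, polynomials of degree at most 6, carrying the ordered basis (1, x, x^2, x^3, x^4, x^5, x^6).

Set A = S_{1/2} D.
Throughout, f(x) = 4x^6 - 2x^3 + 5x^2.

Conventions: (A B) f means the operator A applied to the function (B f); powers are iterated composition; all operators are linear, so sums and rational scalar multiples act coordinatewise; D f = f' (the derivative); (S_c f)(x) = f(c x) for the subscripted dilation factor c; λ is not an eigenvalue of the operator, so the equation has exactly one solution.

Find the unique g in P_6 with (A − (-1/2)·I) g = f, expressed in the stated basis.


g(x) = 8x^6 - 3x^5 + (15/8)x^4 - (47/8)x^3 + (301/16)x^2 - (301/8)x + 301/4

write g with unknown coordinates in the stated basis and equate coefficients in (A − (-1/2)·I) g = f
solving from the highest basis element down gives g = 8x^6 - 3x^5 + (15/8)x^4 - (47/8)x^3 + (301/16)x^2 - (301/8)x + 301/4
check: A g = (3/2)x^5 - (15/16)x^4 + (15/16)x^3 - (141/32)x^2 + (301/16)x - 301/8
so A g − (-1/2)·g = 4x^6 - 2x^3 + 5x^2 = f ✓


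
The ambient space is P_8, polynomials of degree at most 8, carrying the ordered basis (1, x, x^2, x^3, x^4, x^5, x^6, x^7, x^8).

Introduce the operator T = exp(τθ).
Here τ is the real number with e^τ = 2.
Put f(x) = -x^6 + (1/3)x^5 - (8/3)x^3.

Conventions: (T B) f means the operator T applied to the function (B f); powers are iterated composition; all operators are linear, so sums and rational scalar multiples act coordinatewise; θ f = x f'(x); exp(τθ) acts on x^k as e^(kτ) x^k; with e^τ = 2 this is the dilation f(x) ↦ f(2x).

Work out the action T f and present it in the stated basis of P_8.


the result is g(x) = -64x^6 + (32/3)x^5 - (64/3)x^3

exp(τθ) x^k = e^(kτ) x^k; with e^τ = 2 this sends x^k to 2^k x^k
x^3 ↦ 8 x^3
x^5 ↦ 32 x^5
x^6 ↦ 64 x^6
applying this coordinatewise to f: exp(τθ) f = -64x^6 + (32/3)x^5 - (64/3)x^3


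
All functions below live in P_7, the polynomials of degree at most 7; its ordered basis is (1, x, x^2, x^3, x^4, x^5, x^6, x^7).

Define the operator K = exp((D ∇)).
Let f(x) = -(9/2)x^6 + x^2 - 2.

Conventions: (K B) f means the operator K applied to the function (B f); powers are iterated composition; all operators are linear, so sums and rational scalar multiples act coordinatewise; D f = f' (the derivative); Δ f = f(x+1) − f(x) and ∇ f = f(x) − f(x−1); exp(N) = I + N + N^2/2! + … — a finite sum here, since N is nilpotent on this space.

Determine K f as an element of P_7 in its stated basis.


the result is g(x) = -(9/2)x^6 - 135x^4 + 270x^3 - 1079x^2 + 1755x - 1512

order-1 term: -135x^4 + 270x^3 - 270x^2 + 135x - 25
order-2 term: -810x^2 + 1620x - 945
order-3 term: -540
the series for exp((D ∇)) f terminates at order 3
exp((D ∇)) f = -(9/2)x^6 - 135x^4 + 270x^3 - 1079x^2 + 1755x - 1512


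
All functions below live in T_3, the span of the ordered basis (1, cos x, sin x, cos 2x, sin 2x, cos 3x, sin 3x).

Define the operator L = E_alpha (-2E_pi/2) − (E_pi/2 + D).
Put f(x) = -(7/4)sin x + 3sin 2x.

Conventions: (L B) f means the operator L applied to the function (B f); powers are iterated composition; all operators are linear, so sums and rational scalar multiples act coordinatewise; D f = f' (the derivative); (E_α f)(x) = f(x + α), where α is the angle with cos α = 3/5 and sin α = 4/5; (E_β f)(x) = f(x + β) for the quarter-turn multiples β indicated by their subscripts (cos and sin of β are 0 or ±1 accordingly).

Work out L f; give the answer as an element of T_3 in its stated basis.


E_pi/2 f = -(7/4)cos x - 3sin 2x
(-2E_pi/2) f = (7/2)cos x + 6sin 2x
E_alpha (-2E_pi/2) f = (21/10)cos x - (14/5)sin x + (144/25)cos 2x - (42/25)sin 2x
E_pi/2 f = -(7/4)cos x - 3sin 2x
D f = -(7/4)cos x + 6cos 2x
(E_pi/2 + D) f = -(7/2)cos x + 6cos 2x - 3sin 2x
(-(E_pi/2 + D)) f = (7/2)cos x - 6cos 2x + 3sin 2x
(E_alpha (-2E_pi/2) − (E_pi/2 + D)) f = (28/5)cos x - (14/5)sin x - (6/25)cos 2x + (33/25)sin 2x

the image equals g(x) = (28/5)cos x - (14/5)sin x - (6/25)cos 2x + (33/25)sin 2x


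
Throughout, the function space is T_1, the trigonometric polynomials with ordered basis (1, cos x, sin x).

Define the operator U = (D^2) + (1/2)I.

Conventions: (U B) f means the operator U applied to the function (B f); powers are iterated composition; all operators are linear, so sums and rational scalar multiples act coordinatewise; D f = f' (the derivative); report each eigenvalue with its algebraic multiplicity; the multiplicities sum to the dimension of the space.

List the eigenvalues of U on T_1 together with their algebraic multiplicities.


image of 1: 1/2
image of cos x: -(1/2)cos x
image of sin x: -(1/2)sin x
the matrix is diagonal; its diagonal is (1/2, -1/2, -1/2)
for a triangular matrix the eigenvalues are the diagonal entries, with algebraic multiplicity their repetition count

λ = -1/2 (multiplicity 2), λ = 1/2 (multiplicity 1)


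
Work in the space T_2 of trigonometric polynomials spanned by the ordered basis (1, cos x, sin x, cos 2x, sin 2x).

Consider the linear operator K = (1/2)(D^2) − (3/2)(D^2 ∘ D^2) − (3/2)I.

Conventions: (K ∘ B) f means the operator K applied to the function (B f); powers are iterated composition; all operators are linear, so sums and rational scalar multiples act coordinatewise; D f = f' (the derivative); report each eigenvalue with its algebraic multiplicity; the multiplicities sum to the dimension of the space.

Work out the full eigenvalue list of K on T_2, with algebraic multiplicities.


λ = -55/2 (multiplicity 2), λ = -7/2 (multiplicity 2), λ = -3/2 (multiplicity 1)

image of 1: -3/2
image of cos x: -(7/2)cos x
image of sin x: -(7/2)sin x
image of cos 2x: -(55/2)cos 2x
image of sin 2x: -(55/2)sin 2x
the matrix is diagonal; its diagonal is (-3/2, -7/2, -7/2, -55/2, -55/2)
for a triangular matrix the eigenvalues are the diagonal entries, with algebraic multiplicity their repetition count


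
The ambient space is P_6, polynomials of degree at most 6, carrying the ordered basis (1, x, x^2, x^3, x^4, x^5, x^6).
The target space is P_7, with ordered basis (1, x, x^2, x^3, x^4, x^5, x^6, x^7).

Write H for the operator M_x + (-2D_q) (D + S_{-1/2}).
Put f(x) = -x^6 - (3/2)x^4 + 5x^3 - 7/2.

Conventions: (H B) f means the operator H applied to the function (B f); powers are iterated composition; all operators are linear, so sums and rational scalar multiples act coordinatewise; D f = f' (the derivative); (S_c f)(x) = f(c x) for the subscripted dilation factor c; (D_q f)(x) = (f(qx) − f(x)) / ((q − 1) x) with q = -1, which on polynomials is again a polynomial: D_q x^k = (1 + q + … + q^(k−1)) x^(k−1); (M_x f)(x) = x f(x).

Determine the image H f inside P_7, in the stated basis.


M_x f = -x^7 - (3/2)x^5 + 5x^4 - (7/2)x
D f = -6x^5 - 6x^3 + 15x^2
S_{-1/2} f = -(1/64)x^6 - (3/32)x^4 - (5/8)x^3 - 7/2
(D + S_{-1/2}) f = -(1/64)x^6 - 6x^5 - (3/32)x^4 - (53/8)x^3 + 15x^2 - 7/2
D_q (D + S_{-1/2}) f = -6x^4 - (53/8)x^2
(-2D_q) (D + S_{-1/2}) f = 12x^4 + (53/4)x^2
(M_x + (-2D_q) (D + S_{-1/2})) f = -x^7 - (3/2)x^5 + 17x^4 + (53/4)x^2 - (7/2)x

the image equals g(x) = -x^7 - (3/2)x^5 + 17x^4 + (53/4)x^2 - (7/2)x


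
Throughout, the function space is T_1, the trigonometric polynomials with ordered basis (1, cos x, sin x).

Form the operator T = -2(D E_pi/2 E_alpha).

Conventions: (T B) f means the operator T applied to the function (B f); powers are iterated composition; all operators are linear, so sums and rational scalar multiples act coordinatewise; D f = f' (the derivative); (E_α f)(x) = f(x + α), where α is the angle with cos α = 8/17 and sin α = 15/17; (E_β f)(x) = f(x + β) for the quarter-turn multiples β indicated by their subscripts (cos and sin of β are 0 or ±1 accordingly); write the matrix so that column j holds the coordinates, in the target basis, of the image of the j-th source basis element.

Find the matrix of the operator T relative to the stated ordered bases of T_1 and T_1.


the matrix is [[0, 0, 0]; [0, 16/17, 30/17]; [0, -30/17, 16/17]] (rows listed top to bottom)

image of 1: 0
image of cos x: (16/17)cos x - (30/17)sin x
image of sin x: (30/17)cos x + (16/17)sin x
each image's coordinates form column j of the matrix


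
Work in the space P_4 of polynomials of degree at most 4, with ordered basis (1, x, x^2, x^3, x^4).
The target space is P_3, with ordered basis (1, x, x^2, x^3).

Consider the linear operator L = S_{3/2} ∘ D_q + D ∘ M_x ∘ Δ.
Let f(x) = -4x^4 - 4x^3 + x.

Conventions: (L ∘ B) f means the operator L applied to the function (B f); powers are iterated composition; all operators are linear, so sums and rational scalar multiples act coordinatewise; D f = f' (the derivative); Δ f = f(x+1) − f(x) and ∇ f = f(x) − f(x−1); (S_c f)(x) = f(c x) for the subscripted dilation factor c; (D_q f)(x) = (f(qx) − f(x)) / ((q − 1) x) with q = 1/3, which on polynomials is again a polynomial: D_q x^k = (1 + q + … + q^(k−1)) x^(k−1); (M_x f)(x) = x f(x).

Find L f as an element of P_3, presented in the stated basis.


D_q f = -(160/27)x^3 - (52/9)x^2 + 1
S_{3/2} D_q f = -20x^3 - 13x^2 + 1
Δ f = -16x^3 - 36x^2 - 28x - 7
M_x Δ f = -16x^4 - 36x^3 - 28x^2 - 7x
D M_x Δ f = -64x^3 - 108x^2 - 56x - 7
(S_{3/2} ∘ D_q + D ∘ M_x ∘ Δ) f = -84x^3 - 121x^2 - 56x - 6

the result is g(x) = -84x^3 - 121x^2 - 56x - 6


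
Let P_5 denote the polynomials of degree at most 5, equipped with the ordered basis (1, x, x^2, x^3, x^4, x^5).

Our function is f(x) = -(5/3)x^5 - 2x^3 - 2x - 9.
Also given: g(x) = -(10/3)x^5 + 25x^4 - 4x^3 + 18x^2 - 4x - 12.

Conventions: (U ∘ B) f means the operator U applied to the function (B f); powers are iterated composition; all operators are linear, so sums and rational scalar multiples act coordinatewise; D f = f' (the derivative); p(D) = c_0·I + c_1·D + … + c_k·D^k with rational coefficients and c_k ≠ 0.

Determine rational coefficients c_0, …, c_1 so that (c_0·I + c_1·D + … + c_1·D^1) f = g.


p(D) = 2·I − 3·D, i.e. c_0 = 2, c_1 = -3

D^0 f = -(5/3)x^5 - 2x^3 - 2x - 9
D^1 f = -(25/3)x^4 - 6x^2 - 2
matching coefficients of g against c_0 f + c_1 Df + … from the top degree down determines the c_i
solution: c_0 = 2, c_1 = -3


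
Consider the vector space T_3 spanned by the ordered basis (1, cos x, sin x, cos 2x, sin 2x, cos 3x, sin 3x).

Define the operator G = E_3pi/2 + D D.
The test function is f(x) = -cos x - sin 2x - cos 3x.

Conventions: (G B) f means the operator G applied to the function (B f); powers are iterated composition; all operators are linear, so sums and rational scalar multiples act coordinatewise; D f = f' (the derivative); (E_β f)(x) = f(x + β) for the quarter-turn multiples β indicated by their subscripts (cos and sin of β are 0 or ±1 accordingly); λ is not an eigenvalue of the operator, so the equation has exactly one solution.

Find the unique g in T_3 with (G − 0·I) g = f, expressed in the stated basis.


write g with unknown coordinates in the stated basis and equate coefficients in (G − 0·I) g = f
solving from the highest basis element down gives g = (1/2)cos x + (1/2)sin x + (1/5)sin 2x + (9/82)cos 3x - (1/82)sin 3x
check: G g = -cos x - sin 2x - cos 3x
so G g − 0·g = -cos x - sin 2x - cos 3x = f ✓

g(x) = (1/2)cos x + (1/2)sin x + (1/5)sin 2x + (9/82)cos 3x - (1/82)sin 3x


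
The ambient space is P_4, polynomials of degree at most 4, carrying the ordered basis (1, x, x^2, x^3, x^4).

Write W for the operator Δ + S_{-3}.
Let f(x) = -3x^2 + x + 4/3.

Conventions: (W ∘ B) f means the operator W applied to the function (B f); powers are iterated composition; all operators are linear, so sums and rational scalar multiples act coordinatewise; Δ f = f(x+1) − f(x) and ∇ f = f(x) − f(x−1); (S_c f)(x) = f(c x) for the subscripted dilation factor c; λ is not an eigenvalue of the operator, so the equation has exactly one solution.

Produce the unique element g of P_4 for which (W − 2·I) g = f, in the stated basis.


g(x) = -(3/7)x^2 - (13/35)x - 32/15

write g with unknown coordinates in the stated basis and equate coefficients in (W − 2·I) g = f
solving from the highest basis element down gives g = -(3/7)x^2 - (13/35)x - 32/15
check: W g = -(27/7)x^2 + (9/35)x - 44/15
so W g − 2·g = -3x^2 + x + 4/3 = f ✓


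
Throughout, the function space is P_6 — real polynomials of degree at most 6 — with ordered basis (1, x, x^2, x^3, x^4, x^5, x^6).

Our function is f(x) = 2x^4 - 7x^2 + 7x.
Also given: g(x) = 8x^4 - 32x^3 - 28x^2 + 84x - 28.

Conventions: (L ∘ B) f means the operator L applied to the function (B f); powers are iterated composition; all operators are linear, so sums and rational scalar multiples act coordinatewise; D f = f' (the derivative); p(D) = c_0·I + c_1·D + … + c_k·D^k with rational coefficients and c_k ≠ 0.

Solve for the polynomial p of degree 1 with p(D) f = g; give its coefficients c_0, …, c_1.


p(D) = 4·I − 4·D, i.e. c_0 = 4, c_1 = -4

D^0 f = 2x^4 - 7x^2 + 7x
D^1 f = 8x^3 - 14x + 7
matching coefficients of g against c_0 f + c_1 Df + … from the top degree down determines the c_i
solution: c_0 = 4, c_1 = -4


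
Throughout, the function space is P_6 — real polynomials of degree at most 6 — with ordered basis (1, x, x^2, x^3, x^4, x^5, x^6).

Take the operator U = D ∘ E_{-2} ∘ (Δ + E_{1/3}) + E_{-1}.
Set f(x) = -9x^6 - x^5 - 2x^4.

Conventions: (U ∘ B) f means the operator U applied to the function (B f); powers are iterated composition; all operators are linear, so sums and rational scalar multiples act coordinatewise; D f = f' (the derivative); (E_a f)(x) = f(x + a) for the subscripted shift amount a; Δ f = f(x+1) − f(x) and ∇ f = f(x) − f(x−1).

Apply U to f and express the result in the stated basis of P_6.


the image equals g(x) = -9x^6 - x^5 + 43x^4 + (910/3)x^3 - (4183/3)x^2 + (53503/27)x - 78740/81

Δ f = -54x^5 - 140x^4 - 198x^3 - 157x^2 - 67x - 12
E_{1/3} f = -9x^6 - 19x^5 - (56/3)x^4 - (94/9)x^3 - (91/27)x^2 - (47/81)x - 10/243
(Δ + E_{1/3}) f = -9x^6 - 73x^5 - (476/3)x^4 - (1876/9)x^3 - (4330/27)x^2 - (5474/81)x - 2926/243
E_{-2} (Δ + E_{1/3}) f = -9x^6 + 35x^5 + (94/3)x^4 - (3772/9)x^3 + (25982/27)x^2 - (77930/81)x + 90038/243
D E_{-2} (Δ + E_{1/3}) f = -54x^5 + 175x^4 + (376/3)x^3 - (3772/3)x^2 + (51964/27)x - 77930/81
E_{-1} f = -9x^6 + 53x^5 - 132x^4 + 178x^3 - 137x^2 + 57x - 10
(D ∘ E_{-2} ∘ (Δ + E_{1/3}) + E_{-1}) f = -9x^6 - x^5 + 43x^4 + (910/3)x^3 - (4183/3)x^2 + (53503/27)x - 78740/81


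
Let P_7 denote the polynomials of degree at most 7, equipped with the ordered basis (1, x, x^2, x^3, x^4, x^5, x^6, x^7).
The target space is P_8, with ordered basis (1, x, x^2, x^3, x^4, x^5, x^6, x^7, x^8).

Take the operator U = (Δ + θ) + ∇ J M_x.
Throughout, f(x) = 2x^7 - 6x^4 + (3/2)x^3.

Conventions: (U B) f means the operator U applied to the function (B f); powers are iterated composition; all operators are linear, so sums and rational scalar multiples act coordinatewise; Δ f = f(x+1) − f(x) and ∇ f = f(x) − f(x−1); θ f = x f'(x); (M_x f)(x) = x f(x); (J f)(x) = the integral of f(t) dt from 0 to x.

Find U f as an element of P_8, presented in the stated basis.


the result is g(x) = 2x^8 + 6x^7 + (98/3)x^6 + 8x^5 + (181/2)x^4 + (53/6)x^3 + (73/2)x^2 - 15x - 44/45

Δ f = 14x^6 + 42x^5 + 70x^4 + 46x^3 + (21/2)x^2 - (11/2)x - 5/2
θ f = 14x^7 - 24x^4 + (9/2)x^3
(Δ + θ) f = 14x^7 + 14x^6 + 42x^5 + 46x^4 + (101/2)x^3 + (21/2)x^2 - (11/2)x - 5/2
M_x f = 2x^8 - 6x^5 + (3/2)x^4
J M_x f = (2/9)x^9 - x^6 + (3/10)x^5
∇ J M_x f = 2x^8 - 8x^7 + (56/3)x^6 - 34x^5 + (89/2)x^4 - (125/3)x^3 + 26x^2 - (19/2)x + 137/90
((Δ + θ) + ∇ J M_x) f = 2x^8 + 6x^7 + (98/3)x^6 + 8x^5 + (181/2)x^4 + (53/6)x^3 + (73/2)x^2 - 15x - 44/45
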